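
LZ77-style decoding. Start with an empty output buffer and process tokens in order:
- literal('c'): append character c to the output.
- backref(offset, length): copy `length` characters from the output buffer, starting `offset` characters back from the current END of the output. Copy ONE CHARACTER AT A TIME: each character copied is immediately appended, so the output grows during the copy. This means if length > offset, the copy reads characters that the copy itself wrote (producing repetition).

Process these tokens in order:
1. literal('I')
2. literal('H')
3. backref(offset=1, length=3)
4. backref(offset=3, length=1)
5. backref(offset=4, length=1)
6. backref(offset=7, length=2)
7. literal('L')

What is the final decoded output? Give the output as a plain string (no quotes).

Answer: IHHHHHHIHL

Derivation:
Token 1: literal('I'). Output: "I"
Token 2: literal('H'). Output: "IH"
Token 3: backref(off=1, len=3) (overlapping!). Copied 'HHH' from pos 1. Output: "IHHHH"
Token 4: backref(off=3, len=1). Copied 'H' from pos 2. Output: "IHHHHH"
Token 5: backref(off=4, len=1). Copied 'H' from pos 2. Output: "IHHHHHH"
Token 6: backref(off=7, len=2). Copied 'IH' from pos 0. Output: "IHHHHHHIH"
Token 7: literal('L'). Output: "IHHHHHHIHL"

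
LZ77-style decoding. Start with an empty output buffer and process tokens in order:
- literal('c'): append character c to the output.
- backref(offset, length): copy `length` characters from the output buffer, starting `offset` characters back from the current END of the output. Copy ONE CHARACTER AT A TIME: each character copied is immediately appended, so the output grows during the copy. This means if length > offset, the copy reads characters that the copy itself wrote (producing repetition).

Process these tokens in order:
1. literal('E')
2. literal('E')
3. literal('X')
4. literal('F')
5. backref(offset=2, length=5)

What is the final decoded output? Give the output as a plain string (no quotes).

Answer: EEXFXFXFX

Derivation:
Token 1: literal('E'). Output: "E"
Token 2: literal('E'). Output: "EE"
Token 3: literal('X'). Output: "EEX"
Token 4: literal('F'). Output: "EEXF"
Token 5: backref(off=2, len=5) (overlapping!). Copied 'XFXFX' from pos 2. Output: "EEXFXFXFX"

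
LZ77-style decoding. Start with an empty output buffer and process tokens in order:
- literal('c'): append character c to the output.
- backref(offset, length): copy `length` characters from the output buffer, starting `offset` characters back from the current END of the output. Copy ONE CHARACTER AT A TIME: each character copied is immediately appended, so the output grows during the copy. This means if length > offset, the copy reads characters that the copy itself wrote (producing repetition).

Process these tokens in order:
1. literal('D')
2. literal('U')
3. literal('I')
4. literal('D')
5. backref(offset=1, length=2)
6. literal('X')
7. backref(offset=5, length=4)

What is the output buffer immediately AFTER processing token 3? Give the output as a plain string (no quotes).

Token 1: literal('D'). Output: "D"
Token 2: literal('U'). Output: "DU"
Token 3: literal('I'). Output: "DUI"

Answer: DUI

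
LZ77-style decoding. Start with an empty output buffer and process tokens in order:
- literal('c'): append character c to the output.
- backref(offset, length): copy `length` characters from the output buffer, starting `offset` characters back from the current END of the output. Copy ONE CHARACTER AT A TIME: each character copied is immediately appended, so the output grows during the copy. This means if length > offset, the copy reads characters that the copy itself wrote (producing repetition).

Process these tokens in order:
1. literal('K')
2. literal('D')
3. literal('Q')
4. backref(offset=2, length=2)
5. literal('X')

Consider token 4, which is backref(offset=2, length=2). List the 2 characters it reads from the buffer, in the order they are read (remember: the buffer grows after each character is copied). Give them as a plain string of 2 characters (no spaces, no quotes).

Answer: DQ

Derivation:
Token 1: literal('K'). Output: "K"
Token 2: literal('D'). Output: "KD"
Token 3: literal('Q'). Output: "KDQ"
Token 4: backref(off=2, len=2). Buffer before: "KDQ" (len 3)
  byte 1: read out[1]='D', append. Buffer now: "KDQD"
  byte 2: read out[2]='Q', append. Buffer now: "KDQDQ"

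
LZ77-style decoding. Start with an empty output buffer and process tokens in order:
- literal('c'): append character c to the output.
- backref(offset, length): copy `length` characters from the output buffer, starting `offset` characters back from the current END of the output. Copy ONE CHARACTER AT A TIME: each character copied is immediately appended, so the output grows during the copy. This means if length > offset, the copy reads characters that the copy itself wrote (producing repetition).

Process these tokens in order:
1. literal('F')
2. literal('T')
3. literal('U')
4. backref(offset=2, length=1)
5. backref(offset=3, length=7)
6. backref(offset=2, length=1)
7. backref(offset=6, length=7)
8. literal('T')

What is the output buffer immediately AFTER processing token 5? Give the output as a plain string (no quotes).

Answer: FTUTTUTTUTT

Derivation:
Token 1: literal('F'). Output: "F"
Token 2: literal('T'). Output: "FT"
Token 3: literal('U'). Output: "FTU"
Token 4: backref(off=2, len=1). Copied 'T' from pos 1. Output: "FTUT"
Token 5: backref(off=3, len=7) (overlapping!). Copied 'TUTTUTT' from pos 1. Output: "FTUTTUTTUTT"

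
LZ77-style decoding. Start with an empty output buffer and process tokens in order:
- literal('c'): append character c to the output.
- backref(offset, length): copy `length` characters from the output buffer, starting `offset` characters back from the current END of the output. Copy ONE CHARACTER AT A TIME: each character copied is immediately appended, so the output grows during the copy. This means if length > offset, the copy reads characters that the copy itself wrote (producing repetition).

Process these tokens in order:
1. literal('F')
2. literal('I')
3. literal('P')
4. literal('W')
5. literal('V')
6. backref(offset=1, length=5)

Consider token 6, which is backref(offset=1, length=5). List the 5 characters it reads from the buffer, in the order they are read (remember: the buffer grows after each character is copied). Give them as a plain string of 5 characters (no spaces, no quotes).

Answer: VVVVV

Derivation:
Token 1: literal('F'). Output: "F"
Token 2: literal('I'). Output: "FI"
Token 3: literal('P'). Output: "FIP"
Token 4: literal('W'). Output: "FIPW"
Token 5: literal('V'). Output: "FIPWV"
Token 6: backref(off=1, len=5). Buffer before: "FIPWV" (len 5)
  byte 1: read out[4]='V', append. Buffer now: "FIPWVV"
  byte 2: read out[5]='V', append. Buffer now: "FIPWVVV"
  byte 3: read out[6]='V', append. Buffer now: "FIPWVVVV"
  byte 4: read out[7]='V', append. Buffer now: "FIPWVVVVV"
  byte 5: read out[8]='V', append. Buffer now: "FIPWVVVVVV"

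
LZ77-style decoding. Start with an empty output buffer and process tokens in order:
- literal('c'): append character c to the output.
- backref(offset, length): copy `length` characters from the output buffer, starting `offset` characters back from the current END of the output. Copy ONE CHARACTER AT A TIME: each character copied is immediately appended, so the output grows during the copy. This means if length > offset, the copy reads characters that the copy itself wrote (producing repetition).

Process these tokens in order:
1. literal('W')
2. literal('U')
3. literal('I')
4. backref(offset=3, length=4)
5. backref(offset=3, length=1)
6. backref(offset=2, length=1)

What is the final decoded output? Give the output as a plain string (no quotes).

Token 1: literal('W'). Output: "W"
Token 2: literal('U'). Output: "WU"
Token 3: literal('I'). Output: "WUI"
Token 4: backref(off=3, len=4) (overlapping!). Copied 'WUIW' from pos 0. Output: "WUIWUIW"
Token 5: backref(off=3, len=1). Copied 'U' from pos 4. Output: "WUIWUIWU"
Token 6: backref(off=2, len=1). Copied 'W' from pos 6. Output: "WUIWUIWUW"

Answer: WUIWUIWUW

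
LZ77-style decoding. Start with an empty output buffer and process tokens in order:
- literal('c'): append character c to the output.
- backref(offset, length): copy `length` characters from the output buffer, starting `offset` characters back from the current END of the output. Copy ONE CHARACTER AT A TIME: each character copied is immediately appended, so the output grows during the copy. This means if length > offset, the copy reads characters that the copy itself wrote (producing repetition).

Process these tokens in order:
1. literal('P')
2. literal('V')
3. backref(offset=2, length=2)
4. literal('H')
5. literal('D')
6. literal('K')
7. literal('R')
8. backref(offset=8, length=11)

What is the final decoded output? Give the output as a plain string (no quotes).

Answer: PVPVHDKRPVPVHDKRPVP

Derivation:
Token 1: literal('P'). Output: "P"
Token 2: literal('V'). Output: "PV"
Token 3: backref(off=2, len=2). Copied 'PV' from pos 0. Output: "PVPV"
Token 4: literal('H'). Output: "PVPVH"
Token 5: literal('D'). Output: "PVPVHD"
Token 6: literal('K'). Output: "PVPVHDK"
Token 7: literal('R'). Output: "PVPVHDKR"
Token 8: backref(off=8, len=11) (overlapping!). Copied 'PVPVHDKRPVP' from pos 0. Output: "PVPVHDKRPVPVHDKRPVP"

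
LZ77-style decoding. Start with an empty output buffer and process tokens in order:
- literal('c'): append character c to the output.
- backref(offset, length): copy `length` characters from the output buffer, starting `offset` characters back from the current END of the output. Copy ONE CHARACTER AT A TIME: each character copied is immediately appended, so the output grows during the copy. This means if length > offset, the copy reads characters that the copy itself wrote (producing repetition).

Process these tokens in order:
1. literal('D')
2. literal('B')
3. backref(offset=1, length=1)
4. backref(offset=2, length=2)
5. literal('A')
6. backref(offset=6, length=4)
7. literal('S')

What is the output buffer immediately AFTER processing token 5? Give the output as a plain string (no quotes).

Answer: DBBBBA

Derivation:
Token 1: literal('D'). Output: "D"
Token 2: literal('B'). Output: "DB"
Token 3: backref(off=1, len=1). Copied 'B' from pos 1. Output: "DBB"
Token 4: backref(off=2, len=2). Copied 'BB' from pos 1. Output: "DBBBB"
Token 5: literal('A'). Output: "DBBBBA"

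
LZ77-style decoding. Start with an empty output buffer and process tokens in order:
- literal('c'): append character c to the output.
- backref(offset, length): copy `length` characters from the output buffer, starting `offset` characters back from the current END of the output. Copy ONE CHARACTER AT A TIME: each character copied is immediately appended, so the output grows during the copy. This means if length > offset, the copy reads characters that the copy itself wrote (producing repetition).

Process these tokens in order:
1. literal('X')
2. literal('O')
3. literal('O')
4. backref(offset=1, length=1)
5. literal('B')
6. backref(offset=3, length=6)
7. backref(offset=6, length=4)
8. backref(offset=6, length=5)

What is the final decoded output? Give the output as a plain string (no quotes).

Answer: XOOOBOOBOOBOOBOOBOOB

Derivation:
Token 1: literal('X'). Output: "X"
Token 2: literal('O'). Output: "XO"
Token 3: literal('O'). Output: "XOO"
Token 4: backref(off=1, len=1). Copied 'O' from pos 2. Output: "XOOO"
Token 5: literal('B'). Output: "XOOOB"
Token 6: backref(off=3, len=6) (overlapping!). Copied 'OOBOOB' from pos 2. Output: "XOOOBOOBOOB"
Token 7: backref(off=6, len=4). Copied 'OOBO' from pos 5. Output: "XOOOBOOBOOBOOBO"
Token 8: backref(off=6, len=5). Copied 'OBOOB' from pos 9. Output: "XOOOBOOBOOBOOBOOBOOB"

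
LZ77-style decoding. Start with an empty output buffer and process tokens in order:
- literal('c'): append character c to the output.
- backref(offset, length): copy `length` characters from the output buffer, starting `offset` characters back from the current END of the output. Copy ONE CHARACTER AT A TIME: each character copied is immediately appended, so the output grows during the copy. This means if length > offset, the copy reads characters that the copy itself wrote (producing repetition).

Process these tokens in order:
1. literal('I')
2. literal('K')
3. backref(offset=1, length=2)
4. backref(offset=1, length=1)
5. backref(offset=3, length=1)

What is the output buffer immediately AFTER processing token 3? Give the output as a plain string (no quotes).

Answer: IKKK

Derivation:
Token 1: literal('I'). Output: "I"
Token 2: literal('K'). Output: "IK"
Token 3: backref(off=1, len=2) (overlapping!). Copied 'KK' from pos 1. Output: "IKKK"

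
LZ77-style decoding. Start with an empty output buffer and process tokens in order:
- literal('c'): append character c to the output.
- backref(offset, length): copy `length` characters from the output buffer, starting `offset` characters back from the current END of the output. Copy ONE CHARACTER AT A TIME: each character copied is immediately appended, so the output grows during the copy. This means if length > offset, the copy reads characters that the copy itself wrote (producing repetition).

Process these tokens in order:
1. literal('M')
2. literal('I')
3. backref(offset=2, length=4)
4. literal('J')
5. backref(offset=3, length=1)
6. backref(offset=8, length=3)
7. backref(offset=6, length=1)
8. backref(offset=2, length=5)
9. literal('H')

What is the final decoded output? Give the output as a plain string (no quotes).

Token 1: literal('M'). Output: "M"
Token 2: literal('I'). Output: "MI"
Token 3: backref(off=2, len=4) (overlapping!). Copied 'MIMI' from pos 0. Output: "MIMIMI"
Token 4: literal('J'). Output: "MIMIMIJ"
Token 5: backref(off=3, len=1). Copied 'M' from pos 4. Output: "MIMIMIJM"
Token 6: backref(off=8, len=3). Copied 'MIM' from pos 0. Output: "MIMIMIJMMIM"
Token 7: backref(off=6, len=1). Copied 'I' from pos 5. Output: "MIMIMIJMMIMI"
Token 8: backref(off=2, len=5) (overlapping!). Copied 'MIMIM' from pos 10. Output: "MIMIMIJMMIMIMIMIM"
Token 9: literal('H'). Output: "MIMIMIJMMIMIMIMIMH"

Answer: MIMIMIJMMIMIMIMIMH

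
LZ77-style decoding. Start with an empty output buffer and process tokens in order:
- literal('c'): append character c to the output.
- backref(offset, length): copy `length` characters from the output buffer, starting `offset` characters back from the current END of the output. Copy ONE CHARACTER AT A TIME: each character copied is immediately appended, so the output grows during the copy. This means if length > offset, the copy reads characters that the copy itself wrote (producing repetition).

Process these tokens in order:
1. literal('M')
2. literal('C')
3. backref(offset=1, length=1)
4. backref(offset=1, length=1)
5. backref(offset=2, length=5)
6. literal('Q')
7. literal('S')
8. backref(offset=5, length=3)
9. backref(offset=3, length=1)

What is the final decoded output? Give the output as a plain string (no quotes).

Answer: MCCCCCCCCQSCCCC

Derivation:
Token 1: literal('M'). Output: "M"
Token 2: literal('C'). Output: "MC"
Token 3: backref(off=1, len=1). Copied 'C' from pos 1. Output: "MCC"
Token 4: backref(off=1, len=1). Copied 'C' from pos 2. Output: "MCCC"
Token 5: backref(off=2, len=5) (overlapping!). Copied 'CCCCC' from pos 2. Output: "MCCCCCCCC"
Token 6: literal('Q'). Output: "MCCCCCCCCQ"
Token 7: literal('S'). Output: "MCCCCCCCCQS"
Token 8: backref(off=5, len=3). Copied 'CCC' from pos 6. Output: "MCCCCCCCCQSCCC"
Token 9: backref(off=3, len=1). Copied 'C' from pos 11. Output: "MCCCCCCCCQSCCCC"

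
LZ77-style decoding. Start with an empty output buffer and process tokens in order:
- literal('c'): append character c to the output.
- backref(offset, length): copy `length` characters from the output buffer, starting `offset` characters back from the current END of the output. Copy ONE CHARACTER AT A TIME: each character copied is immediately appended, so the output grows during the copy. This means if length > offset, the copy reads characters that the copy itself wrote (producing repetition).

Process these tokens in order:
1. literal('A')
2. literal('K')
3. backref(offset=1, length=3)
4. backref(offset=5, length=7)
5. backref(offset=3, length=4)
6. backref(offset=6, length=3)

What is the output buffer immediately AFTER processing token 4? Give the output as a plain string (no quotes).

Answer: AKKKKAKKKKAK

Derivation:
Token 1: literal('A'). Output: "A"
Token 2: literal('K'). Output: "AK"
Token 3: backref(off=1, len=3) (overlapping!). Copied 'KKK' from pos 1. Output: "AKKKK"
Token 4: backref(off=5, len=7) (overlapping!). Copied 'AKKKKAK' from pos 0. Output: "AKKKKAKKKKAK"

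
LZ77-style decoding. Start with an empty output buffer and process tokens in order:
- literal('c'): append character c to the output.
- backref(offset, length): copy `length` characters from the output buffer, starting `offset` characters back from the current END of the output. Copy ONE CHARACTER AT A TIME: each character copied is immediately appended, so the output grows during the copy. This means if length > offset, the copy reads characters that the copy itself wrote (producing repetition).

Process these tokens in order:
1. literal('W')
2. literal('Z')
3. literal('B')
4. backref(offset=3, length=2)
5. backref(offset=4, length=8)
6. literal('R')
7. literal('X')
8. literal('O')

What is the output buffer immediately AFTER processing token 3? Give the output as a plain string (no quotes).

Token 1: literal('W'). Output: "W"
Token 2: literal('Z'). Output: "WZ"
Token 3: literal('B'). Output: "WZB"

Answer: WZB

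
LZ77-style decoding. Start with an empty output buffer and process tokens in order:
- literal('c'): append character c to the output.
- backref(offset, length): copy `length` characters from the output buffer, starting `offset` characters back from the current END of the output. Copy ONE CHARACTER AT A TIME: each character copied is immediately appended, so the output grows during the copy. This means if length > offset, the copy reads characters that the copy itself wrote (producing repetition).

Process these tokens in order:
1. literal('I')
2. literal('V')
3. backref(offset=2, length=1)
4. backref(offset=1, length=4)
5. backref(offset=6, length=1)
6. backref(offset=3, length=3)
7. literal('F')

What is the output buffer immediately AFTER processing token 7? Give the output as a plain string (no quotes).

Token 1: literal('I'). Output: "I"
Token 2: literal('V'). Output: "IV"
Token 3: backref(off=2, len=1). Copied 'I' from pos 0. Output: "IVI"
Token 4: backref(off=1, len=4) (overlapping!). Copied 'IIII' from pos 2. Output: "IVIIIII"
Token 5: backref(off=6, len=1). Copied 'V' from pos 1. Output: "IVIIIIIV"
Token 6: backref(off=3, len=3). Copied 'IIV' from pos 5. Output: "IVIIIIIVIIV"
Token 7: literal('F'). Output: "IVIIIIIVIIVF"

Answer: IVIIIIIVIIVF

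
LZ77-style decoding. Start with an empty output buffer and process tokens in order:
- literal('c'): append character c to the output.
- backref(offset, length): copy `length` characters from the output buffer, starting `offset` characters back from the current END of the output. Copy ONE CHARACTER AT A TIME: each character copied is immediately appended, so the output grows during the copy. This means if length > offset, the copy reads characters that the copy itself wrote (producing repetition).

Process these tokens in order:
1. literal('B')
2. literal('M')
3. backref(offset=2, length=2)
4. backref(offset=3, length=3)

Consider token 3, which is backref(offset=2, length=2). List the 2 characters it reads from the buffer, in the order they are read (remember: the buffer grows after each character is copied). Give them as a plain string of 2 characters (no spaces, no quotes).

Token 1: literal('B'). Output: "B"
Token 2: literal('M'). Output: "BM"
Token 3: backref(off=2, len=2). Buffer before: "BM" (len 2)
  byte 1: read out[0]='B', append. Buffer now: "BMB"
  byte 2: read out[1]='M', append. Buffer now: "BMBM"

Answer: BM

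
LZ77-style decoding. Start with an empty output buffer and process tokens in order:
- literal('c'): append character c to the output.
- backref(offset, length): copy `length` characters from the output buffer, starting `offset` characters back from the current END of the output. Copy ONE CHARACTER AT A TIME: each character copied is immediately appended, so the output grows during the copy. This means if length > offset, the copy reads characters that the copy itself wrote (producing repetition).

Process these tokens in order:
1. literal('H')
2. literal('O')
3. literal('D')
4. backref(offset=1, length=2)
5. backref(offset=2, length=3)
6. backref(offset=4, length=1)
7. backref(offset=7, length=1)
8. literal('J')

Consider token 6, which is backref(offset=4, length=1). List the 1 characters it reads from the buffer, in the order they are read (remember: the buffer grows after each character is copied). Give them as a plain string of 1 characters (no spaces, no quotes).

Answer: D

Derivation:
Token 1: literal('H'). Output: "H"
Token 2: literal('O'). Output: "HO"
Token 3: literal('D'). Output: "HOD"
Token 4: backref(off=1, len=2) (overlapping!). Copied 'DD' from pos 2. Output: "HODDD"
Token 5: backref(off=2, len=3) (overlapping!). Copied 'DDD' from pos 3. Output: "HODDDDDD"
Token 6: backref(off=4, len=1). Buffer before: "HODDDDDD" (len 8)
  byte 1: read out[4]='D', append. Buffer now: "HODDDDDDD"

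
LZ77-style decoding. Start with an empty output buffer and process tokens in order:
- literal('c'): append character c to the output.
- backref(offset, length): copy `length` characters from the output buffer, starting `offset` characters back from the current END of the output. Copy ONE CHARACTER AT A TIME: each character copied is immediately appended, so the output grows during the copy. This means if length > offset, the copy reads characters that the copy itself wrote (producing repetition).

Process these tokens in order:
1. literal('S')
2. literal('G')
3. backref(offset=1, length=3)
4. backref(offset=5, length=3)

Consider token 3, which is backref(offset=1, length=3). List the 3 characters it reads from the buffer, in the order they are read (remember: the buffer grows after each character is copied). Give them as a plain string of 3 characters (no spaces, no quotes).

Answer: GGG

Derivation:
Token 1: literal('S'). Output: "S"
Token 2: literal('G'). Output: "SG"
Token 3: backref(off=1, len=3). Buffer before: "SG" (len 2)
  byte 1: read out[1]='G', append. Buffer now: "SGG"
  byte 2: read out[2]='G', append. Buffer now: "SGGG"
  byte 3: read out[3]='G', append. Buffer now: "SGGGG"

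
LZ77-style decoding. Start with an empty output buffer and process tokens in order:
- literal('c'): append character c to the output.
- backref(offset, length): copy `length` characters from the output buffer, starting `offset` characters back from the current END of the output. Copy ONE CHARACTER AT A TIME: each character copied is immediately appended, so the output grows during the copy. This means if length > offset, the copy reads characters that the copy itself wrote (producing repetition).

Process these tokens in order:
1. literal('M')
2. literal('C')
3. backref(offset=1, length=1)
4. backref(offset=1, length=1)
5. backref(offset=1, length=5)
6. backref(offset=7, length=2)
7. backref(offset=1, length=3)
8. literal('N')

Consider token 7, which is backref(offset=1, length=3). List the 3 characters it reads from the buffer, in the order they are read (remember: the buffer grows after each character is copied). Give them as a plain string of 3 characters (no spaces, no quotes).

Token 1: literal('M'). Output: "M"
Token 2: literal('C'). Output: "MC"
Token 3: backref(off=1, len=1). Copied 'C' from pos 1. Output: "MCC"
Token 4: backref(off=1, len=1). Copied 'C' from pos 2. Output: "MCCC"
Token 5: backref(off=1, len=5) (overlapping!). Copied 'CCCCC' from pos 3. Output: "MCCCCCCCC"
Token 6: backref(off=7, len=2). Copied 'CC' from pos 2. Output: "MCCCCCCCCCC"
Token 7: backref(off=1, len=3). Buffer before: "MCCCCCCCCCC" (len 11)
  byte 1: read out[10]='C', append. Buffer now: "MCCCCCCCCCCC"
  byte 2: read out[11]='C', append. Buffer now: "MCCCCCCCCCCCC"
  byte 3: read out[12]='C', append. Buffer now: "MCCCCCCCCCCCCC"

Answer: CCC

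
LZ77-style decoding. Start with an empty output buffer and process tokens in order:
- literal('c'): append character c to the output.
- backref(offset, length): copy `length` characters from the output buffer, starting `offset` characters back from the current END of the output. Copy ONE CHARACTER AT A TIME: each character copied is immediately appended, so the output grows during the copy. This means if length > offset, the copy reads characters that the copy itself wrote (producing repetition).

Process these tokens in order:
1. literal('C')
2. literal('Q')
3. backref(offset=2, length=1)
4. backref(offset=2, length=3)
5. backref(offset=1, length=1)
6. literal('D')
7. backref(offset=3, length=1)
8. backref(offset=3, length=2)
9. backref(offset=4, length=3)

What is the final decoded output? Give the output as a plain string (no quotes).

Token 1: literal('C'). Output: "C"
Token 2: literal('Q'). Output: "CQ"
Token 3: backref(off=2, len=1). Copied 'C' from pos 0. Output: "CQC"
Token 4: backref(off=2, len=3) (overlapping!). Copied 'QCQ' from pos 1. Output: "CQCQCQ"
Token 5: backref(off=1, len=1). Copied 'Q' from pos 5. Output: "CQCQCQQ"
Token 6: literal('D'). Output: "CQCQCQQD"
Token 7: backref(off=3, len=1). Copied 'Q' from pos 5. Output: "CQCQCQQDQ"
Token 8: backref(off=3, len=2). Copied 'QD' from pos 6. Output: "CQCQCQQDQQD"
Token 9: backref(off=4, len=3). Copied 'DQQ' from pos 7. Output: "CQCQCQQDQQDDQQ"

Answer: CQCQCQQDQQDDQQ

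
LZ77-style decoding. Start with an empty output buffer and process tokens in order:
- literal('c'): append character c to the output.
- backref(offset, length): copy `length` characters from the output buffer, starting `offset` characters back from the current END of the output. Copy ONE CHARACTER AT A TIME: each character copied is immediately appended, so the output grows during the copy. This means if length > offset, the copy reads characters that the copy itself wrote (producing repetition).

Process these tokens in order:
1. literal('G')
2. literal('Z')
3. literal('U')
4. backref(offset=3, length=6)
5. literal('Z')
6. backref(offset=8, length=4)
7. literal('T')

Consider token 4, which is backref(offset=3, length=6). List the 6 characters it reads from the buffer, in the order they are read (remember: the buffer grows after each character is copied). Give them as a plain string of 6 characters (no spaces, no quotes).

Answer: GZUGZU

Derivation:
Token 1: literal('G'). Output: "G"
Token 2: literal('Z'). Output: "GZ"
Token 3: literal('U'). Output: "GZU"
Token 4: backref(off=3, len=6). Buffer before: "GZU" (len 3)
  byte 1: read out[0]='G', append. Buffer now: "GZUG"
  byte 2: read out[1]='Z', append. Buffer now: "GZUGZ"
  byte 3: read out[2]='U', append. Buffer now: "GZUGZU"
  byte 4: read out[3]='G', append. Buffer now: "GZUGZUG"
  byte 5: read out[4]='Z', append. Buffer now: "GZUGZUGZ"
  byte 6: read out[5]='U', append. Buffer now: "GZUGZUGZU"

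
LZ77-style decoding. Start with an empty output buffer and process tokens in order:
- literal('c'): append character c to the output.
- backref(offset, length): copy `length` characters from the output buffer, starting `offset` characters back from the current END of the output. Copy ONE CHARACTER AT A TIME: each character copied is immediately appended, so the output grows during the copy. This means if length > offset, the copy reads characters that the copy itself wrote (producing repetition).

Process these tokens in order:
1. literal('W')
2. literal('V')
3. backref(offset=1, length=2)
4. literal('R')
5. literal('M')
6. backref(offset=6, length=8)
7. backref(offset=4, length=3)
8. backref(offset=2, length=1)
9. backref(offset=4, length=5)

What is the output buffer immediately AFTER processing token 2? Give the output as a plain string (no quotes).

Answer: WV

Derivation:
Token 1: literal('W'). Output: "W"
Token 2: literal('V'). Output: "WV"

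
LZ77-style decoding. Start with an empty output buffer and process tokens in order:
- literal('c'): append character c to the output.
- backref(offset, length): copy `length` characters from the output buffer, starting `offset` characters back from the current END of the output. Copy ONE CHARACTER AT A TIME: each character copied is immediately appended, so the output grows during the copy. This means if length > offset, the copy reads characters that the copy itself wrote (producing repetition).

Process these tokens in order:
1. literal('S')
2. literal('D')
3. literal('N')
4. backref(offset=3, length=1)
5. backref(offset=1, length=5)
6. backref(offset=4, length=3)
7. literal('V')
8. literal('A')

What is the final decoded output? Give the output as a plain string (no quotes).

Answer: SDNSSSSSSSSSVA

Derivation:
Token 1: literal('S'). Output: "S"
Token 2: literal('D'). Output: "SD"
Token 3: literal('N'). Output: "SDN"
Token 4: backref(off=3, len=1). Copied 'S' from pos 0. Output: "SDNS"
Token 5: backref(off=1, len=5) (overlapping!). Copied 'SSSSS' from pos 3. Output: "SDNSSSSSS"
Token 6: backref(off=4, len=3). Copied 'SSS' from pos 5. Output: "SDNSSSSSSSSS"
Token 7: literal('V'). Output: "SDNSSSSSSSSSV"
Token 8: literal('A'). Output: "SDNSSSSSSSSSVA"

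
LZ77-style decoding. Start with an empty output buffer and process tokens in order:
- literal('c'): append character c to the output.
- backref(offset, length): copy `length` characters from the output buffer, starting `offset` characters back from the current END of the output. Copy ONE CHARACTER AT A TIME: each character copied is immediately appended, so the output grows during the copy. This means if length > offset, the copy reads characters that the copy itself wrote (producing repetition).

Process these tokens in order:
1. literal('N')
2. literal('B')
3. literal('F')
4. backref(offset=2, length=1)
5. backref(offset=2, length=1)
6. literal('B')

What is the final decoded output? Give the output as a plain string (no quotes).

Token 1: literal('N'). Output: "N"
Token 2: literal('B'). Output: "NB"
Token 3: literal('F'). Output: "NBF"
Token 4: backref(off=2, len=1). Copied 'B' from pos 1. Output: "NBFB"
Token 5: backref(off=2, len=1). Copied 'F' from pos 2. Output: "NBFBF"
Token 6: literal('B'). Output: "NBFBFB"

Answer: NBFBFB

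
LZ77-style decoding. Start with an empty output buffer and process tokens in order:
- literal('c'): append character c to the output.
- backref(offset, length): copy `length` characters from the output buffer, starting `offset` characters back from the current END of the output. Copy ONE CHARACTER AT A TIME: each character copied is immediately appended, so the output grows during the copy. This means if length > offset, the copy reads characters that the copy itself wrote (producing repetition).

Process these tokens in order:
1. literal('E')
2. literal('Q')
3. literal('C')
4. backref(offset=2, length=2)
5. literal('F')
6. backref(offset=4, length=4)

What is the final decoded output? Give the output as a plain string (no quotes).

Token 1: literal('E'). Output: "E"
Token 2: literal('Q'). Output: "EQ"
Token 3: literal('C'). Output: "EQC"
Token 4: backref(off=2, len=2). Copied 'QC' from pos 1. Output: "EQCQC"
Token 5: literal('F'). Output: "EQCQCF"
Token 6: backref(off=4, len=4). Copied 'CQCF' from pos 2. Output: "EQCQCFCQCF"

Answer: EQCQCFCQCF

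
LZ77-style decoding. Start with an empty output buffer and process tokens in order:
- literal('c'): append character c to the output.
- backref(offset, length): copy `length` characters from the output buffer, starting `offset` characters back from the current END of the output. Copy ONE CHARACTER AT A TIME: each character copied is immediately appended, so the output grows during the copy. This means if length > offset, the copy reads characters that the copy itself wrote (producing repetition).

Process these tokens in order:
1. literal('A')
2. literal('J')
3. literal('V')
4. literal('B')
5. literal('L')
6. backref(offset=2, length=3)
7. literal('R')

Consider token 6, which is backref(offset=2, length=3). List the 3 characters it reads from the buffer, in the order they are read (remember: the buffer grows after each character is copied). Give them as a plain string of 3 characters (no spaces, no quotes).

Token 1: literal('A'). Output: "A"
Token 2: literal('J'). Output: "AJ"
Token 3: literal('V'). Output: "AJV"
Token 4: literal('B'). Output: "AJVB"
Token 5: literal('L'). Output: "AJVBL"
Token 6: backref(off=2, len=3). Buffer before: "AJVBL" (len 5)
  byte 1: read out[3]='B', append. Buffer now: "AJVBLB"
  byte 2: read out[4]='L', append. Buffer now: "AJVBLBL"
  byte 3: read out[5]='B', append. Buffer now: "AJVBLBLB"

Answer: BLB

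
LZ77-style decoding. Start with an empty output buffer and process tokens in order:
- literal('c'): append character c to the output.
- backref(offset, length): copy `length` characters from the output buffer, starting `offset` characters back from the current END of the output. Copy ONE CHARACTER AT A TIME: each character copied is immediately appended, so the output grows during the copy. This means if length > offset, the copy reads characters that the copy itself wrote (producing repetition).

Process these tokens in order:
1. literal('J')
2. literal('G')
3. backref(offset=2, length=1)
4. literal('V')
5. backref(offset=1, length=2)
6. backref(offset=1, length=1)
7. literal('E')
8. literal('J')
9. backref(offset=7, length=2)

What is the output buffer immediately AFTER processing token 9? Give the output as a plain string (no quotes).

Token 1: literal('J'). Output: "J"
Token 2: literal('G'). Output: "JG"
Token 3: backref(off=2, len=1). Copied 'J' from pos 0. Output: "JGJ"
Token 4: literal('V'). Output: "JGJV"
Token 5: backref(off=1, len=2) (overlapping!). Copied 'VV' from pos 3. Output: "JGJVVV"
Token 6: backref(off=1, len=1). Copied 'V' from pos 5. Output: "JGJVVVV"
Token 7: literal('E'). Output: "JGJVVVVE"
Token 8: literal('J'). Output: "JGJVVVVEJ"
Token 9: backref(off=7, len=2). Copied 'JV' from pos 2. Output: "JGJVVVVEJJV"

Answer: JGJVVVVEJJV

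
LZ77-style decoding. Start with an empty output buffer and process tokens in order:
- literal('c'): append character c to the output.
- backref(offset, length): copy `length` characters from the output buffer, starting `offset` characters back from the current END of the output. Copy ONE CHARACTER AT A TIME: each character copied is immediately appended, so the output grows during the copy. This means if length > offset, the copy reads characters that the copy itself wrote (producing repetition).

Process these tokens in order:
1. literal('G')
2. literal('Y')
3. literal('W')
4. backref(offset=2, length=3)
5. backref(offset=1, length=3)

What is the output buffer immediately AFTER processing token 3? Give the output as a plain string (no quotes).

Token 1: literal('G'). Output: "G"
Token 2: literal('Y'). Output: "GY"
Token 3: literal('W'). Output: "GYW"

Answer: GYW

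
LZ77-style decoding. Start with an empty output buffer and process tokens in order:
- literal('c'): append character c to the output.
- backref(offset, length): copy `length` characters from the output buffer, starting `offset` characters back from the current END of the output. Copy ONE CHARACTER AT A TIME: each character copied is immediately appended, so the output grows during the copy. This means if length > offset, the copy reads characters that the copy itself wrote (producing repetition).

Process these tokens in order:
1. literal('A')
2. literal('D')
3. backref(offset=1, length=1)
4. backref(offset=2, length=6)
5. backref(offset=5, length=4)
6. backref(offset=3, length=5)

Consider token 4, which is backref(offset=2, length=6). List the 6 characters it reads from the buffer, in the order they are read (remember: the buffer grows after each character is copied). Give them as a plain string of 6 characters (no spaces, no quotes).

Token 1: literal('A'). Output: "A"
Token 2: literal('D'). Output: "AD"
Token 3: backref(off=1, len=1). Copied 'D' from pos 1. Output: "ADD"
Token 4: backref(off=2, len=6). Buffer before: "ADD" (len 3)
  byte 1: read out[1]='D', append. Buffer now: "ADDD"
  byte 2: read out[2]='D', append. Buffer now: "ADDDD"
  byte 3: read out[3]='D', append. Buffer now: "ADDDDD"
  byte 4: read out[4]='D', append. Buffer now: "ADDDDDD"
  byte 5: read out[5]='D', append. Buffer now: "ADDDDDDD"
  byte 6: read out[6]='D', append. Buffer now: "ADDDDDDDD"

Answer: DDDDDD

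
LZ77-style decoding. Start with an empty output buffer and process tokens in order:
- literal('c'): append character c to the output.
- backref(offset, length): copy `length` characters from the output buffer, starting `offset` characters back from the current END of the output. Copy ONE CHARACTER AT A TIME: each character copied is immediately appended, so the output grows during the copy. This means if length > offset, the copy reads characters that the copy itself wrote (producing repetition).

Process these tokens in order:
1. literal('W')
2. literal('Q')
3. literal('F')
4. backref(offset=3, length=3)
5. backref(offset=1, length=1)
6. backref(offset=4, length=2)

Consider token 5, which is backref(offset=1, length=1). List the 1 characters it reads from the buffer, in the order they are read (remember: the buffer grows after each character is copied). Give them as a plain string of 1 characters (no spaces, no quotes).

Answer: F

Derivation:
Token 1: literal('W'). Output: "W"
Token 2: literal('Q'). Output: "WQ"
Token 3: literal('F'). Output: "WQF"
Token 4: backref(off=3, len=3). Copied 'WQF' from pos 0. Output: "WQFWQF"
Token 5: backref(off=1, len=1). Buffer before: "WQFWQF" (len 6)
  byte 1: read out[5]='F', append. Buffer now: "WQFWQFF"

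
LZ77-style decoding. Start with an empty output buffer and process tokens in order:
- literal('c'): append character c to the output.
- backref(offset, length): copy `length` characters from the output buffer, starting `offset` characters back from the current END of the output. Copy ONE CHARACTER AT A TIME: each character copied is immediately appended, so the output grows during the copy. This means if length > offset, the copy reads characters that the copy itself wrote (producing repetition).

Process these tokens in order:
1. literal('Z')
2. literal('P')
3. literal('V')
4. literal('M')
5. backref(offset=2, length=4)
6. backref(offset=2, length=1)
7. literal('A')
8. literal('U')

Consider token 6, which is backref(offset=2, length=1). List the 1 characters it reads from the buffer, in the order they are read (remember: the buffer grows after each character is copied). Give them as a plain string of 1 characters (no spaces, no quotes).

Token 1: literal('Z'). Output: "Z"
Token 2: literal('P'). Output: "ZP"
Token 3: literal('V'). Output: "ZPV"
Token 4: literal('M'). Output: "ZPVM"
Token 5: backref(off=2, len=4) (overlapping!). Copied 'VMVM' from pos 2. Output: "ZPVMVMVM"
Token 6: backref(off=2, len=1). Buffer before: "ZPVMVMVM" (len 8)
  byte 1: read out[6]='V', append. Buffer now: "ZPVMVMVMV"

Answer: V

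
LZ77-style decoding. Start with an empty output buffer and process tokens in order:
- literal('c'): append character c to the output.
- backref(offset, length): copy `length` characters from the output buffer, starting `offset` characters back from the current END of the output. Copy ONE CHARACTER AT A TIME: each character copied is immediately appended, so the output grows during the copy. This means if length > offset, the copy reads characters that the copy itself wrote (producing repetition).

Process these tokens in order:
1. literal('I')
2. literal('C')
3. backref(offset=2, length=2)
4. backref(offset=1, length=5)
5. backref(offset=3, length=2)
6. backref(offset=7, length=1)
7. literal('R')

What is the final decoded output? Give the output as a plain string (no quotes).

Token 1: literal('I'). Output: "I"
Token 2: literal('C'). Output: "IC"
Token 3: backref(off=2, len=2). Copied 'IC' from pos 0. Output: "ICIC"
Token 4: backref(off=1, len=5) (overlapping!). Copied 'CCCCC' from pos 3. Output: "ICICCCCCC"
Token 5: backref(off=3, len=2). Copied 'CC' from pos 6. Output: "ICICCCCCCCC"
Token 6: backref(off=7, len=1). Copied 'C' from pos 4. Output: "ICICCCCCCCCC"
Token 7: literal('R'). Output: "ICICCCCCCCCCR"

Answer: ICICCCCCCCCCR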